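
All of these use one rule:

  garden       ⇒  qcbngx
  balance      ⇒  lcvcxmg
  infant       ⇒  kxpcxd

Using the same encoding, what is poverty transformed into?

The rule splits by letter class: vowels +2, consonants +10.
Applying it to poverty: p(cons)+10=z, o(vowel)+2=q, v(cons)+10=f, e(vowel)+2=g, r(cons)+10=b, t(cons)+10=d, y(cons)+10=i.

zqfgbdi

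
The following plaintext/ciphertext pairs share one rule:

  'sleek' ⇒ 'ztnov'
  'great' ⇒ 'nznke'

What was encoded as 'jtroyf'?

client

Each letter shifts forward by (position + 7), i.e. 7, 8, 9, … — the shift grows by one for each successive letter.
Undoing it on jtroyf: j−7=c, t−8=l, r−9=i, o−10=e, y−11=n, f−12=t.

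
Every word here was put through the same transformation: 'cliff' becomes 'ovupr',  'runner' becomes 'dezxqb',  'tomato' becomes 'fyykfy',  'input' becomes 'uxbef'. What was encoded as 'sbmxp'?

grand

It's a Vigenère-style cipher with numeric key [12,10]: position i shifts by key[i mod 2].
Reversing it on sbmxp: s−12=g, b−10=r, m−12=a, x−10=n, p−12=d.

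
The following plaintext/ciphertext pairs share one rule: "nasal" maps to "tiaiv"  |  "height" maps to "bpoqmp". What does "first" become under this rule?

bazqn

The output letters match the input read backwards, each shifted +8: nasal reversed is lasan. Read the word backwards and shift each letter +8.
On first: reverse → tsrif; then shift: t+8=b, s+8=a, r+8=z, i+8=q, f+8=n.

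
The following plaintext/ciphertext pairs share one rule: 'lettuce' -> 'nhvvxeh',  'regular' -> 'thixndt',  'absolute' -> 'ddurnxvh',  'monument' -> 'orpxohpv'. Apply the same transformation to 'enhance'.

hpjdpeh

The shift depends on letter class: consonant l→n is +2, but vowel e→h is +3. Vowels shift forward by 3 and consonants shift forward by 2.
Applying it to enhance: e(vowel)+3=h, n(cons)+2=p, h(cons)+2=j, a(vowel)+3=d, n(cons)+2=p, c(cons)+2=e, e(vowel)+3=h.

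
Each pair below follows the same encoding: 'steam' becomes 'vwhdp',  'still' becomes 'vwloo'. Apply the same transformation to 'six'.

This is a Caesar cipher with shift 3.
On six: s+3=v, i+3=l, x+3=a.

vla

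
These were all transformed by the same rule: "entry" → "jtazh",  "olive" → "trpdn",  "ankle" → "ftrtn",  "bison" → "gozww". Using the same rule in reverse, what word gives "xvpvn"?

In entry: e→j is +5, n→t is +6, t→a is +7, r→z is +8 — the shift increases by 1 each position. The shift increases by 1 at each position, starting from +5: 5, 6, 7, ….
Decoding xvpvn: x−5=s, v−6=p, p−7=i, v−8=n, n−9=e.

spine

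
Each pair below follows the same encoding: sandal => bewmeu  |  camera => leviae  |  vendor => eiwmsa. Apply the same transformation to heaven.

qieeiw

The shift depends on letter class: consonant s→b is +9, but vowel a→e is +4. Two shifts are in play — +4 for a/e/i/o/u, +9 for every other letter.
For heaven: h(cons)+9=q, e(vowel)+4=i, a(vowel)+4=e, v(cons)+9=e, e(vowel)+4=i, n(cons)+9=w.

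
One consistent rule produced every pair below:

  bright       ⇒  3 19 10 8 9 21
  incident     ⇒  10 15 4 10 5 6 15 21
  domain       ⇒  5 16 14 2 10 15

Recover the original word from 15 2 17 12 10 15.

napkin

b is letter #2 and maps to 3: an offset of 1. The number is (letter's place in the alphabet, a=1) + 1.
Undoing it on 15 2 17 12 10 15: 15→(15−1)÷1=14=n, 2→(2−1)÷1=1=a, 17→(17−1)÷1=16=p, 12→(12−1)÷1=11=k, 10→(10−1)÷1=9=i, 15→(15−1)÷1=14=n.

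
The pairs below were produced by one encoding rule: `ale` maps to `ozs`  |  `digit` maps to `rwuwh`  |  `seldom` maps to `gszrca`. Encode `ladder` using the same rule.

zorrsf

Compare letters: a→o is +14, l→z is +14, e→s is +14 — a constant shift. Each letter is shifted forward by 14 in the alphabet (a Caesar shift of +14).
For ladder: l+14=z, a+14=o, d+14=r, d+14=r, e+14=s, r+14=f.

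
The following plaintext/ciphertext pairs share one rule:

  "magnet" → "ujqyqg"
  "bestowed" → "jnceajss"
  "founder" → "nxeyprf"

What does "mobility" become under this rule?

Letter i (0-indexed) is shifted by i+8, so successive shifts are 8, 9, 10, ….
For mobility: m+8=u, o+9=x, b+10=l, i+11=t, l+12=x, i+13=v, t+14=h, y+15=n.

uxltxvhn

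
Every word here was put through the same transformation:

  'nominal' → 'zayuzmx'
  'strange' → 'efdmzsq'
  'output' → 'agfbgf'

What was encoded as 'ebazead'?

Each letter is shifted forward by 12 in the alphabet (a Caesar shift of +12).
Reversing it on ebazead: e−12=s, b−12=p, a−12=o, z−12=n, e−12=s, a−12=o, d−12=r.

sponsor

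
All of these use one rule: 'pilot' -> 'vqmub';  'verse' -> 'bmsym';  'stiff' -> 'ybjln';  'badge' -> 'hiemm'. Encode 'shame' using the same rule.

Shifts by position in pilot: pos 0: p→v (+6), pos 1: i→q (+8), pos 2: l→m (+1), pos 3: o→u (+6), pos 4: t→b (+8) — repeating every 3. The shifts repeat in a cycle of length 3: positions 0,1,… shift by +6, +8, +1, then the pattern repeats.
On shame: s+6=y, h+8=p, a+1=b, m+6=s, e+8=m.

ypbsm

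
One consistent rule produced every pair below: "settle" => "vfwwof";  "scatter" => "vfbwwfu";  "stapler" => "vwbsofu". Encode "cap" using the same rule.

fbs

The shift depends on letter class: consonant s→v is +3, but vowel e→f is +1. The rule splits by letter class: vowels +1, consonants +3.
On cap: c(cons)+3=f, a(vowel)+1=b, p(cons)+3=s.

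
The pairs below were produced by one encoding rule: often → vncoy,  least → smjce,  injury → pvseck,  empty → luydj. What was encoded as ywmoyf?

rodent

In often: o→v is +7, f→n is +8, t→c is +9, e→o is +10 — the shift increases by 1 each position. Each letter shifts forward by (position + 7), i.e. 7, 8, 9, … — the shift grows by one for each successive letter.
Decoding ywmoyf: y−7=r, w−8=o, m−9=d, o−10=e, y−11=n, f−12=t.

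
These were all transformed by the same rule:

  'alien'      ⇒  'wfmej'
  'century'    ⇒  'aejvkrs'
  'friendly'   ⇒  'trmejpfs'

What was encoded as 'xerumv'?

hermit

a(0)→w(22) and l(11)→f(5) fit y≡15x+22 (mod 26); the inverse of 15 mod 26 is 7. Each letter's alphabet position (a=0..z=25) is mapped through 15·x+22 mod 26 — an affine cipher.
Decoding xerumv: x(23)→7·(23−22)≡7=h; e(4)→7·(4−22)≡4=e; r(17)→7·(17−22)≡17=r; u(20)→7·(20−22)≡12=m; m(12)→7·(12−22)≡8=i; v(21)→7·(21−22)≡19=t (all mod 26).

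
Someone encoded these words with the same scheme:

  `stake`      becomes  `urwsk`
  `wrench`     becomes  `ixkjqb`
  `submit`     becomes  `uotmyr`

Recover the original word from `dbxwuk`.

phrase

s(18)→u(20) and t(19)→r(17) fit y≡23x+22 (mod 26); the inverse of 23 mod 26 is 17. This is an affine cipher: with a=0,…,z=25, each position x becomes (23x+22) mod 26.
Decoding dbxwuk: d(3)→17·(3−22)≡15=p; b(1)→17·(1−22)≡7=h; x(23)→17·(23−22)≡17=r; w(22)→17·(22−22)≡0=a; u(20)→17·(20−22)≡18=s; k(10)→17·(10−22)≡4=e (all mod 26).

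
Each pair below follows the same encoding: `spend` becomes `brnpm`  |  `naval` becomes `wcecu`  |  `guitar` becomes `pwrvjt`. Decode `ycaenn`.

Shifts by position in spend: pos 0: s→b (+9), pos 1: p→r (+2), pos 2: e→n (+9), pos 3: n→p (+2) — repeating every 2. It's a Vigenère-style cipher with numeric key [9,2]: position i shifts by key[i mod 2].
Reversing it on ycaenn: y−9=p, c−2=a, a−9=r, e−2=c, n−9=e, n−2=l.

parcel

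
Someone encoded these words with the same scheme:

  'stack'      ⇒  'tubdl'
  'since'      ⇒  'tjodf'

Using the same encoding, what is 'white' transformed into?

Compare letters: s→t is +1, t→u is +1, a→b is +1 — a constant shift. Each letter is shifted forward by 1 in the alphabet (a Caesar shift of +1).
Applying it to white: w+1=x, h+1=i, i+1=j, t+1=u, e+1=f.

xijuf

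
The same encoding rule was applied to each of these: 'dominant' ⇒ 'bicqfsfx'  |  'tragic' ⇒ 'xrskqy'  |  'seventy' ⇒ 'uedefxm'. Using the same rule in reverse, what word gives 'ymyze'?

d(3)→b(1) and o(14)→i(8) fit y≡3x+18 (mod 26); the inverse of 3 mod 26 is 9. This is an affine cipher: with a=0,…,z=25, each position x becomes (3x+18) mod 26.
Undoing it on ymyze: y(24)→9·(24−18)≡2=c; m(12)→9·(12−18)≡24=y; y(24)→9·(24−18)≡2=c; z(25)→9·(25−18)≡11=l; e(4)→9·(4−18)≡4=e (all mod 26).

cycle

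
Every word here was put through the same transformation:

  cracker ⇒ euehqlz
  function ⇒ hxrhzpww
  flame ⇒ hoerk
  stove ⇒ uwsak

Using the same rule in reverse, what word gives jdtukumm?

In cracker: c→e is +2, r→u is +3, a→e is +4, c→h is +5 — the shift increases by 1 each position. The shift increases by 1 at each position, starting from +2: 2, 3, 4, ….
Decoding jdtukumm: j−2=h, d−3=a, t−4=p, u−5=p, k−6=e, u−7=n, m−8=e, m−9=d.

happened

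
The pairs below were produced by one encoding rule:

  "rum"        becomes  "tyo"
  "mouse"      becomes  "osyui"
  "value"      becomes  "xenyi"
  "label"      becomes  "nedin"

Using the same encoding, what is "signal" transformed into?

The rule splits by letter class: vowels +4, consonants +2.
For signal: s(cons)+2=u, i(vowel)+4=m, g(cons)+2=i, n(cons)+2=p, a(vowel)+4=e, l(cons)+2=n.

umipen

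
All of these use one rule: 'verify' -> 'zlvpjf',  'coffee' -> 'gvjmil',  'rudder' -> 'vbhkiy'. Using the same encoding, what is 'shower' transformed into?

wosdiy

Shifts by position in verify: pos 0: v→z (+4), pos 1: e→l (+7), pos 2: r→v (+4), pos 3: i→p (+7) — repeating every 2. It's a Vigenère-style cipher with numeric key [4,7]: position i shifts by key[i mod 2].
For shower: s+4=w, h+7=o, o+4=s, w+7=d, e+4=i, r+7=y.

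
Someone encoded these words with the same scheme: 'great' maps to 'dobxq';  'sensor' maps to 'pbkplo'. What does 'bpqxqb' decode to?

estate

This is a Caesar cipher with shift 23.
Decoding bpqxqb: b−23=e, p−23=s, q−23=t, x−23=a, q−23=t, b−23=e.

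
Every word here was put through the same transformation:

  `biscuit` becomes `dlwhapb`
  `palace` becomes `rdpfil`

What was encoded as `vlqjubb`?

timeout

In biscuit: b→d is +2, i→l is +3, s→w is +4, c→h is +5 — the shift increases by 1 each position. Letter i (0-indexed) is shifted by i+2, so successive shifts are 2, 3, 4, ….
Undoing it on vlqjubb: v−2=t, l−3=i, q−4=m, j−5=e, u−6=o, b−7=u, b−8=t.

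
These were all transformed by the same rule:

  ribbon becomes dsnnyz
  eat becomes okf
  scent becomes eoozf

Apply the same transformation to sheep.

Two shifts are in play — +10 for a/e/i/o/u, +12 for every other letter.
Applying it to sheep: s(cons)+12=e, h(cons)+12=t, e(vowel)+10=o, e(vowel)+10=o, p(cons)+12=b.

etoob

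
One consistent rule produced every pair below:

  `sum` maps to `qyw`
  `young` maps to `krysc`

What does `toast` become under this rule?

The output letters match the input read backwards, each shifted +4: sum reversed is mus. Read the word backwards and shift each letter +4.
For toast: reverse → tsaot; then shift: t+4=x, s+4=w, a+4=e, o+4=s, t+4=x.

xwesx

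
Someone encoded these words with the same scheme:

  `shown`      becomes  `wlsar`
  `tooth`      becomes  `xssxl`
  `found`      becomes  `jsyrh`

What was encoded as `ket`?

Every letter moves 4 places later in the alphabet, wrapping around z→a.
Reversing it on ket: k−4=g, e−4=a, t−4=p.

gap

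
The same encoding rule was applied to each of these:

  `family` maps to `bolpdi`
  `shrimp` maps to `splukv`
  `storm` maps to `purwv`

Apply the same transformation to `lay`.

Two steps: reverse the string, then apply a Caesar shift of +3.
Applying it to lay: reverse → yal; then shift: y+3=b, a+3=d, l+3=o.

bdo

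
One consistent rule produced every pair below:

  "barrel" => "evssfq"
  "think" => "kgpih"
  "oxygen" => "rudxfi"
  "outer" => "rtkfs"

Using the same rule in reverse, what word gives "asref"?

b(1)→e(4) and a(0)→v(21) fit y≡9x+21 (mod 26); the inverse of 9 mod 26 is 3. Each letter's alphabet position (a=0..z=25) is mapped through 9·x+21 mod 26 — an affine cipher.
Reversing it on asref: a(0)→3·(0−21)≡15=p; s(18)→3·(18−21)≡17=r; r(17)→3·(17−21)≡14=o; e(4)→3·(4−21)≡1=b; f(5)→3·(5−21)≡4=e (all mod 26).

probe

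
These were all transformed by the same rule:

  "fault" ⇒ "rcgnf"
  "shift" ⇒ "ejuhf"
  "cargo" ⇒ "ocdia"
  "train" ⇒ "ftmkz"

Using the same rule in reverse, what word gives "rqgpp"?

It's a Vigenère-style cipher with numeric key [12,2]: position i shifts by key[i mod 2].
Undoing it on rqgpp: r−12=f, q−2=o, g−12=u, p−2=n, p−12=d.

found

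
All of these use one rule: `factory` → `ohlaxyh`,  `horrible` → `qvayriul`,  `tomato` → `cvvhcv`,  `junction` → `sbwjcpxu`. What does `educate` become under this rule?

nkdjjan

It's a Vigenère-style cipher with numeric key [9,7]: position i shifts by key[i mod 2].
Applying it to educate: e+9=n, d+7=k, u+9=d, c+7=j, a+9=j, t+7=a, e+9=n.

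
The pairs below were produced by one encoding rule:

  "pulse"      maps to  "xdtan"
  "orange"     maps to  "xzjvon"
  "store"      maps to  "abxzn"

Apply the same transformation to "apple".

jxxtn

Vowels shift forward by 9 and consonants shift forward by 8.
On apple: a(vowel)+9=j, p(cons)+8=x, p(cons)+8=x, l(cons)+8=t, e(vowel)+9=n.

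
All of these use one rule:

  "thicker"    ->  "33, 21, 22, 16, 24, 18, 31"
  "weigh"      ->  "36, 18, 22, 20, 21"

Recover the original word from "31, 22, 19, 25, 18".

rifle

t is letter #20 and maps to 33: an offset of 13. Each letter is replaced by its alphabet position (a=1..z=26) + 13.
Undoing it on 31, 22, 19, 25, 18: 31→(31−13)÷1=18=r, 22→(22−13)÷1=9=i, 19→(19−13)÷1=6=f, 25→(25−13)÷1=12=l, 18→(18−13)÷1=5=e.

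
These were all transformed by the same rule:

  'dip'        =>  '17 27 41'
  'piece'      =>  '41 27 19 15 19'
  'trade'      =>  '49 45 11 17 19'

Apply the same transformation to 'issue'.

27 47 47 51 19

d(#4)→17 and i(#9)→27: differences scale by 2, so n = 2·pos + 9. Each letter becomes 2×(its alphabet position, a=1..z=26) + 9.
On issue: i=9→27, s=19→47, s=19→47, u=21→51, e=5→19.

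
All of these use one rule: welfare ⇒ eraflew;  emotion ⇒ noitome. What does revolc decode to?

It's just the letters in reverse order.
Decoding revolc: then reverse → clover.

clover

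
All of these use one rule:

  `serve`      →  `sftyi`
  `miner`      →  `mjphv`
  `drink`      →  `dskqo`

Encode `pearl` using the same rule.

Letter i (0-indexed) is shifted by i+0, so successive shifts are 0, 1, 2, ….
Applying it to pearl: p+0=p, e+1=f, a+2=c, r+3=u, l+4=p.

pfcup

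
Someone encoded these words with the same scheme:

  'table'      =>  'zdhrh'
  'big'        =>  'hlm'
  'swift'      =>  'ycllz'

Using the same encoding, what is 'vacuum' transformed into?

bdixxs

The shift depends on letter class: consonant t→z is +6, but vowel a→d is +3. The rule splits by letter class: vowels +3, consonants +6.
Applying it to vacuum: v(cons)+6=b, a(vowel)+3=d, c(cons)+6=i, u(vowel)+3=x, u(vowel)+3=x, m(cons)+6=s.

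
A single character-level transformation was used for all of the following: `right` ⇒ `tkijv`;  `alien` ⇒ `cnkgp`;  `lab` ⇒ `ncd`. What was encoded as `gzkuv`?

Compare letters: r→t is +2, i→k is +2, g→i is +2 — a constant shift. Every letter moves 2 places later in the alphabet, wrapping around z→a.
Undoing it on gzkuv: g−2=e, z−2=x, k−2=i, u−2=s, v−2=t.

exist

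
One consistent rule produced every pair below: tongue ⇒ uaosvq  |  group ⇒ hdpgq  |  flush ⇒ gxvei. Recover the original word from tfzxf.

style

Shifts by position in tongue: pos 0: t→u (+1), pos 1: o→a (+12), pos 2: n→o (+1), pos 3: g→s (+12) — repeating every 2. It's a Vigenère-style cipher with numeric key [1,12]: position i shifts by key[i mod 2].
Reversing it on tfzxf: t−1=s, f−12=t, z−1=y, x−12=l, f−1=e.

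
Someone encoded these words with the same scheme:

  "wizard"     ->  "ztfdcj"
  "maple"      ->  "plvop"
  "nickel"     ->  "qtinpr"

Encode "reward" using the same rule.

upcdcj

Shifts by position in wizard: pos 0: w→z (+3), pos 1: i→t (+11), pos 2: z→f (+6), pos 3: a→d (+3), pos 4: r→c (+11), pos 5: d→j (+6) — repeating every 3. It's a Vigenère-style cipher with numeric key [3,11,6]: position i shifts by key[i mod 3].
Applying it to reward: r+3=u, e+11=p, w+6=c, a+3=d, r+11=c, d+6=j.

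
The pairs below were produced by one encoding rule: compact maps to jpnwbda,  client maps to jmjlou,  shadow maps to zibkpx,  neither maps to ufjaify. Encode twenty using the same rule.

axfuuz

Shifts by position in compact: pos 0: c→j (+7), pos 1: o→p (+1), pos 2: m→n (+1), pos 3: p→w (+7), pos 4: a→b (+1), pos 5: c→d (+1) — repeating every 3. A repeating key of period 3 is used — shifts +7, +1, +1 over and over.
For twenty: t+7=a, w+1=x, e+1=f, n+7=u, t+1=u, y+1=z.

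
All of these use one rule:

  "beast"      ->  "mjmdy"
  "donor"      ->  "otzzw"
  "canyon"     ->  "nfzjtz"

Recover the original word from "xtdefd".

Shifts by position in beast: pos 0: b→m (+11), pos 1: e→j (+5), pos 2: a→m (+12), pos 3: s→d (+11), pos 4: t→y (+5) — repeating every 3. A repeating key of period 3 is used — shifts +11, +5, +12 over and over.
Decoding xtdefd: x−11=m, t−5=o, d−12=r, e−11=t, f−5=a, d−12=r.

mortar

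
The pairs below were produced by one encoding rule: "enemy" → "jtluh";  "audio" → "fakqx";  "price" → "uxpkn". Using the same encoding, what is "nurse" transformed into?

sayan

In enemy: e→j is +5, n→t is +6, e→l is +7, m→u is +8 — the shift increases by 1 each position. The shift increases by 1 at each position, starting from +5: 5, 6, 7, ….
Applying it to nurse: n+5=s, u+6=a, r+7=y, s+8=a, e+9=n.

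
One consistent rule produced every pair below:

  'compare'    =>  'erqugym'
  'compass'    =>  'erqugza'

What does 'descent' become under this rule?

In compare: c→e is +2, o→r is +3, m→q is +4, p→u is +5 — the shift increases by 1 each position. Letter i (0-indexed) is shifted by i+2, so successive shifts are 2, 3, 4, ….
On descent: d+2=f, e+3=h, s+4=w, c+5=h, e+6=k, n+7=u, t+8=b.

fhwhkub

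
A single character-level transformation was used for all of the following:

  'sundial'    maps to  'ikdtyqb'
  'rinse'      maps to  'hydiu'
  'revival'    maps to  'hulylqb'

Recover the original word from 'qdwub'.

angel

Compare letters: s→i is +16, u→k is +16, n→d is +16 — a constant shift. Every letter moves 16 places later in the alphabet, wrapping around z→a.
Undoing it on qdwub: q−16=a, d−16=n, w−16=g, u−16=e, b−16=l.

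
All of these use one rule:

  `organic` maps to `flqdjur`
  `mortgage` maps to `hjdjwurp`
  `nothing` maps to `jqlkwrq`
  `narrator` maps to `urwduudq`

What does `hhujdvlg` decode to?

The output letters match the input read backwards, each shifted +3: organic reversed is cinagro. Read the word backwards and shift each letter +3.
Decoding hhujdvlg: shift back: h−3=e, h−3=e, u−3=r, j−3=g, d−3=a, v−3=s, l−3=i, g−3=d → eergasid; then reverse → disagree.

disagree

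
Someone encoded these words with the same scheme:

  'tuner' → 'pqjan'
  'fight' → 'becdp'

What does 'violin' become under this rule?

rekhej

Every letter moves 22 places later in the alphabet, wrapping around z→a.
On violin: v+22=r, i+22=e, o+22=k, l+22=h, i+22=e, n+22=j.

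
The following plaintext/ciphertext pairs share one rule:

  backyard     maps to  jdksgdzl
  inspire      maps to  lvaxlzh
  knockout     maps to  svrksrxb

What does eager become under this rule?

The shift depends on letter class: consonant b→j is +8, but vowel a→d is +3. The rule splits by letter class: vowels +3, consonants +8.
Applying it to eager: e(vowel)+3=h, a(vowel)+3=d, g(cons)+8=o, e(vowel)+3=h, r(cons)+8=z.

hdohz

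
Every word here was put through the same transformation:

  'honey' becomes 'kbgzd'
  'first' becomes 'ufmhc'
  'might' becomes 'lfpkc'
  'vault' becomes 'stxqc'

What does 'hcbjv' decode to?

stock

h(7)→k(10) and o(14)→b(1) fit y≡21x+19 (mod 26); the inverse of 21 mod 26 is 5. Treating letters as 0–25, the rule is x ↦ 21x + 19 (mod 26).
Reversing it on hcbjv: h(7)→5·(7−19)≡18=s; c(2)→5·(2−19)≡19=t; b(1)→5·(1−19)≡14=o; j(9)→5·(9−19)≡2=c; v(21)→5·(21−19)≡10=k (all mod 26).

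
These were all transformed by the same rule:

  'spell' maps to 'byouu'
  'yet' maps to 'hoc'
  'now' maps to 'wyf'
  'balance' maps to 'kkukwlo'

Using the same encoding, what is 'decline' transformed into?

moluswo

The shift depends on letter class: consonant s→b is +9, but vowel e→o is +10. Two shifts are in play — +10 for a/e/i/o/u, +9 for every other letter.
Applying it to decline: d(cons)+9=m, e(vowel)+10=o, c(cons)+9=l, l(cons)+9=u, i(vowel)+10=s, n(cons)+9=w, e(vowel)+10=o.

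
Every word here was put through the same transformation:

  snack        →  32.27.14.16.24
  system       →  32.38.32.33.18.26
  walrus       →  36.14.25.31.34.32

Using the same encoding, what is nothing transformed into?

27.28.33.21.22.27.20

s is letter #19 and maps to 32: an offset of 13. Each letter is replaced by its alphabet position (a=1..z=26) + 13.
On nothing: n=14→27, o=15→28, t=20→33, h=8→21, i=9→22, n=14→27, g=7→20.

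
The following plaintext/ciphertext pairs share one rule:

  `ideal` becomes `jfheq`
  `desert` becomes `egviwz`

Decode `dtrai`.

crowd

In ideal: i→j is +1, d→f is +2, e→h is +3, a→e is +4 — the shift increases by 1 each position. Letter i (0-indexed) is shifted by i+1, so successive shifts are 1, 2, 3, ….
Reversing it on dtrai: d−1=c, t−2=r, r−3=o, a−4=w, i−5=d.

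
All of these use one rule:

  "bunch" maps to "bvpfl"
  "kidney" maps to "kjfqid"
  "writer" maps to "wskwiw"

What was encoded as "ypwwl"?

youth

In bunch: b→b is +0, u→v is +1, n→p is +2, c→f is +3 — the shift increases by 1 each position. Letter i (0-indexed) is shifted by i+0, so successive shifts are 0, 1, 2, ….
Undoing it on ypwwl: y−0=y, p−1=o, w−2=u, w−3=t, l−4=h.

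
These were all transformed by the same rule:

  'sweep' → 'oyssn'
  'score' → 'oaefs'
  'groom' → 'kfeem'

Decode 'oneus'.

spoke

This is an affine cipher: with a=0,…,z=25, each position x becomes (9x+8) mod 26.
Undoing it on oneus: o(14)→3·(14−8)≡18=s; n(13)→3·(13−8)≡15=p; e(4)→3·(4−8)≡14=o; u(20)→3·(20−8)≡10=k; s(18)→3·(18−8)≡4=e (all mod 26).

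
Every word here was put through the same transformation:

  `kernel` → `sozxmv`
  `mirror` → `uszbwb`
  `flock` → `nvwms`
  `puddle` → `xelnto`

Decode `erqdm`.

white

Shifts by position in kernel: pos 0: k→s (+8), pos 1: e→o (+10), pos 2: r→z (+8), pos 3: n→x (+10) — repeating every 2. It's a Vigenère-style cipher with numeric key [8,10]: position i shifts by key[i mod 2].
Reversing it on erqdm: e−8=w, r−10=h, q−8=i, d−10=t, m−8=e.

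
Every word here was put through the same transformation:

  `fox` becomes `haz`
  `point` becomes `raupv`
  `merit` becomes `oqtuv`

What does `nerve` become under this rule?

The shift depends on letter class: consonant f→h is +2, but vowel o→a is +12. Two shifts are in play — +12 for a/e/i/o/u, +2 for every other letter.
For nerve: n(cons)+2=p, e(vowel)+12=q, r(cons)+2=t, v(cons)+2=x, e(vowel)+12=q.

pqtxq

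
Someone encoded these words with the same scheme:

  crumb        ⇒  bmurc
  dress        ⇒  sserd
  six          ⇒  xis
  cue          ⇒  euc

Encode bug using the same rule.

gub

It's just the letters in reverse order.
On bug: reverse → gub.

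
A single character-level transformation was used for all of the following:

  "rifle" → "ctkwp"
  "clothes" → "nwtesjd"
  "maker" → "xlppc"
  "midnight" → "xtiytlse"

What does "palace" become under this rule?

alqlnj

Shifts by position in rifle: pos 0: r→c (+11), pos 1: i→t (+11), pos 2: f→k (+5), pos 3: l→w (+11), pos 4: e→p (+11) — repeating every 3. It's a Vigenère-style cipher with numeric key [11,11,5]: position i shifts by key[i mod 3].
For palace: p+11=a, a+11=l, l+5=q, a+11=l, c+11=n, e+5=j.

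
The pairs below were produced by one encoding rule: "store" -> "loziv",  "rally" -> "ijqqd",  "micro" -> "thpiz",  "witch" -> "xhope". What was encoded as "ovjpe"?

teach

s(18)→l(11) and t(19)→o(14) fit y≡3x+9 (mod 26); the inverse of 3 mod 26 is 9. Each letter's alphabet position (a=0..z=25) is mapped through 3·x+9 mod 26 — an affine cipher.
Decoding ovjpe: o(14)→9·(14−9)≡19=t; v(21)→9·(21−9)≡4=e; j(9)→9·(9−9)≡0=a; p(15)→9·(15−9)≡2=c; e(4)→9·(4−9)≡7=h (all mod 26).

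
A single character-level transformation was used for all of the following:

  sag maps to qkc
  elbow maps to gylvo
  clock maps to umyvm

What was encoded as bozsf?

The output letters match the input read backwards, each shifted +10: sag reversed is gas. Two steps: reverse the string, then apply a Caesar shift of +10.
Reversing it on bozsf: shift back: b−10=r, o−10=e, z−10=p, s−10=i, f−10=v → repiv; then reverse → viper.

viper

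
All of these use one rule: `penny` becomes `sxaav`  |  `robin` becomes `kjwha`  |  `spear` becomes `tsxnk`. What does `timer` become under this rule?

chrxk

Treating letters as 0–25, the rule is x ↦ 9x + 13 (mod 26).
For timer: t(19)→9·19+13≡2=c; i(8)→9·8+13≡7=h; m(12)→9·12+13≡17=r; e(4)→9·4+13≡23=x; r(17)→9·17+13≡10=k (all mod 26).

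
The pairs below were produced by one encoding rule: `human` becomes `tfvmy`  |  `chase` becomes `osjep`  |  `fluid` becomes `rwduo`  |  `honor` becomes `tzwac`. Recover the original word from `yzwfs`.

Shifts by position in human: pos 0: h→t (+12), pos 1: u→f (+11), pos 2: m→v (+9), pos 3: a→m (+12), pos 4: n→y (+11) — repeating every 3. The shifts repeat in a cycle of length 3: positions 0,1,… shift by +12, +11, +9, then the pattern repeats.
Decoding yzwfs: y−12=m, z−11=o, w−9=n, f−12=t, s−11=h.

month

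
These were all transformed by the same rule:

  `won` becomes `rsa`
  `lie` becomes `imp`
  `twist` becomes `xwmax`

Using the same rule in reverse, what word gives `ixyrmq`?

The output letters match the input read backwards, each shifted +4: won reversed is now. The word is reversed, then every letter is shifted forward by 4.
Undoing it on ixyrmq: shift back: i−4=e, x−4=t, y−4=u, r−4=n, m−4=i, q−4=m → etunim; then reverse → minute.

minute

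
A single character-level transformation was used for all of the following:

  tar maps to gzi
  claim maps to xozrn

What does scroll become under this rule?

hxiloo

Each pair mirrors across the alphabet (t↔g, a↔z, r↔i): positions sum to 25. Letters are reflected about the middle of the alphabet (position → 25−position): Atbash.
Applying it to scroll: s↔h, c↔x, r↔i, o↔l, l↔o, l↔o.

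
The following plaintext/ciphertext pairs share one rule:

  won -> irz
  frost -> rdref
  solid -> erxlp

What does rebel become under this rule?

dhnhx

The rule splits by letter class: vowels +3, consonants +12.
Applying it to rebel: r(cons)+12=d, e(vowel)+3=h, b(cons)+12=n, e(vowel)+3=h, l(cons)+12=x.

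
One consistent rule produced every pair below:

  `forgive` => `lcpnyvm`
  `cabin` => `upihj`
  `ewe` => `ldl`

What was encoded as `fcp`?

ivy

Two steps: reverse the string, then apply a Caesar shift of +7.
Decoding fcp: shift back: f−7=y, c−7=v, p−7=i → yvi; then reverse → ivy.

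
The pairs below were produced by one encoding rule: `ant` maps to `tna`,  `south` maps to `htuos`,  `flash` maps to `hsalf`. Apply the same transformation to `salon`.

nolas

It's just the letters in reverse order.
For salon: reverse → nolas.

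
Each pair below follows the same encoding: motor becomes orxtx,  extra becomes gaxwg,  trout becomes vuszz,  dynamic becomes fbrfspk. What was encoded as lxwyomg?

justify

In motor: m→o is +2, o→r is +3, t→x is +4, o→t is +5 — the shift increases by 1 each position. Letter i (0-indexed) is shifted by i+2, so successive shifts are 2, 3, 4, ….
Decoding lxwyomg: l−2=j, x−3=u, w−4=s, y−5=t, o−6=i, m−7=f, g−8=y.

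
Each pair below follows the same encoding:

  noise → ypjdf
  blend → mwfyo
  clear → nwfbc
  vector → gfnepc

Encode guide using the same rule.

rvjof

The shift depends on letter class: consonant n→y is +11, but vowel o→p is +1. Two shifts are in play — +1 for a/e/i/o/u, +11 for every other letter.
On guide: g(cons)+11=r, u(vowel)+1=v, i(vowel)+1=j, d(cons)+11=o, e(vowel)+1=f.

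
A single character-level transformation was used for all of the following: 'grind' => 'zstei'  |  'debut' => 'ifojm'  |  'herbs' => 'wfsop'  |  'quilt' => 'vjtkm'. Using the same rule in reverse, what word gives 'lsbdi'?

g(6)→z(25) and r(17)→s(18) fit y≡23x+17 (mod 26); the inverse of 23 mod 26 is 17. Each letter's alphabet position (a=0..z=25) is mapped through 23·x+17 mod 26 — an affine cipher.
Undoing it on lsbdi: l(11)→17·(11−17)≡2=c; s(18)→17·(18−17)≡17=r; b(1)→17·(1−17)≡14=o; d(3)→17·(3−17)≡22=w; i(8)→17·(8−17)≡3=d (all mod 26).

crowd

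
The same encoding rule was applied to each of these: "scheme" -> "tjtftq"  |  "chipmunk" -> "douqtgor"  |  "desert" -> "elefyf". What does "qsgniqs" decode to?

plumber

The shifts repeat in a cycle of length 3: positions 0,1,… shift by +1, +7, +12, then the pattern repeats.
Decoding qsgniqs: q−1=p, s−7=l, g−12=u, n−1=m, i−7=b, q−12=e, s−1=r.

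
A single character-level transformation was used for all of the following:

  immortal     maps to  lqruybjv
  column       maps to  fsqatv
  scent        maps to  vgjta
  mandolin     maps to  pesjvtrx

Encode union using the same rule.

xrnuu

In immortal: i→l is +3, m→q is +4, m→r is +5, o→u is +6 — the shift increases by 1 each position. The shift increases by 1 at each position, starting from +3: 3, 4, 5, ….
On union: u+3=x, n+4=r, i+5=n, o+6=u, n+7=u.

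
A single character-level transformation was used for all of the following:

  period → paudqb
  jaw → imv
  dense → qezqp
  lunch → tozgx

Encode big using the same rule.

sun

The output letters match the input read backwards, each shifted +12: period reversed is doirep. The word is reversed, then every letter is shifted forward by 12.
For big: reverse → gib; then shift: g+12=s, i+12=u, b+12=n.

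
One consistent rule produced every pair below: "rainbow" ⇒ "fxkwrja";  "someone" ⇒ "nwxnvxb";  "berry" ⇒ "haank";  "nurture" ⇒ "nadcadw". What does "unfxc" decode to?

The output letters match the input read backwards, each shifted +9: rainbow reversed is wobniar. Two steps: reverse the string, then apply a Caesar shift of +9.
Decoding unfxc: shift back: u−9=l, n−9=e, f−9=w, x−9=o, c−9=t → lewot; then reverse → towel.

towel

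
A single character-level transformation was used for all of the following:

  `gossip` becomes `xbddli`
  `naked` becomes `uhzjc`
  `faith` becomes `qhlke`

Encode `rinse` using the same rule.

g(6)→x(23) and o(14)→b(1) fit y≡7x+7 (mod 26); the inverse of 7 mod 26 is 15. This is an affine cipher: with a=0,…,z=25, each position x becomes (7x+7) mod 26.
For rinse: r(17)→7·17+7≡22=w; i(8)→7·8+7≡11=l; n(13)→7·13+7≡20=u; s(18)→7·18+7≡3=d; e(4)→7·4+7≡9=j (all mod 26).

wludj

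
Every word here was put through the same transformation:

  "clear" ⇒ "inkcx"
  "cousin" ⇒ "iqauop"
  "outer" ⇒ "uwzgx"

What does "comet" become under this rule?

Shifts by position in clear: pos 0: c→i (+6), pos 1: l→n (+2), pos 2: e→k (+6), pos 3: a→c (+2) — repeating every 2. A repeating key of period 2 is used — shifts +6, +2 over and over.
On comet: c+6=i, o+2=q, m+6=s, e+2=g, t+6=z.

iqsgz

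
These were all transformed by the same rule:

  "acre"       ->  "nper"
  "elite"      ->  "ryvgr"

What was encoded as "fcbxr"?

spoke

Compare letters: a→n is +13, c→p is +13, r→e is +13 — a constant shift. It's a constant shift of +13 (ROT13).
Reversing it on fcbxr: f−13=s, c−13=p, b−13=o, x−13=k, r−13=e.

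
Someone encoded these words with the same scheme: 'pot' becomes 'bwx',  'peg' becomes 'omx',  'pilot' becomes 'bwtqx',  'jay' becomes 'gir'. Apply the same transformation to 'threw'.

emzpb

Read the word backwards and shift each letter +8.
For threw: reverse → werht; then shift: w+8=e, e+8=m, r+8=z, h+8=p, t+8=b.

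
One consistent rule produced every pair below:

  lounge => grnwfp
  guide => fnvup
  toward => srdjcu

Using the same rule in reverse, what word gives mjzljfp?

l(11)→g(6) and o(14)→r(17) fit y≡21x+9 (mod 26); the inverse of 21 mod 26 is 5. Treating letters as 0–25, the rule is x ↦ 21x + 9 (mod 26).
Reversing it on mjzljfp: m(12)→5·(12−9)≡15=p; j(9)→5·(9−9)≡0=a; z(25)→5·(25−9)≡2=c; l(11)→5·(11−9)≡10=k; j(9)→5·(9−9)≡0=a; f(5)→5·(5−9)≡6=g; p(15)→5·(15−9)≡4=e (all mod 26).

package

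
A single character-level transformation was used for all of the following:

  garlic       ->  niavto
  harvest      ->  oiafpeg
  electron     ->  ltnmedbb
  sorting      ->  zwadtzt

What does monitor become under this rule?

Letter i (0-indexed) is shifted by i+7, so successive shifts are 7, 8, 9, ….
On monitor: m+7=t, o+8=w, n+9=w, i+10=s, t+11=e, o+12=a, r+13=e.

twwseae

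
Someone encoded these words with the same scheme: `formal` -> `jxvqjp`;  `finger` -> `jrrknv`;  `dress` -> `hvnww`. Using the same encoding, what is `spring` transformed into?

The shift depends on letter class: consonant f→j is +4, but vowel o→x is +9. The rule splits by letter class: vowels +9, consonants +4.
For spring: s(cons)+4=w, p(cons)+4=t, r(cons)+4=v, i(vowel)+9=r, n(cons)+4=r, g(cons)+4=k.

wtvrrk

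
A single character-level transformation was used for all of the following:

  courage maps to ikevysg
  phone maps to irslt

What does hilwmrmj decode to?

finished

The output letters match the input read backwards, each shifted +4: courage reversed is egaruoc. The word is reversed, then every letter is shifted forward by 4.
Undoing it on hilwmrmj: shift back: h−4=d, i−4=e, l−4=h, w−4=s, m−4=i, r−4=n, m−4=i, j−4=f → dehsinif; then reverse → finished.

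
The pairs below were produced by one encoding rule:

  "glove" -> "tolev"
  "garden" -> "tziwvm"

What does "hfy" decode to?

sub

Letters are reflected about the middle of the alphabet (position → 25−position): Atbash.
Undoing it on hfy: h↔s, f↔u, y↔b.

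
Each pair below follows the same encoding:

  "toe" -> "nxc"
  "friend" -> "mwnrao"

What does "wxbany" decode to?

person

The output letters match the input read backwards, each shifted +9: toe reversed is eot. Read the word backwards and shift each letter +9.
Undoing it on wxbany: shift back: w−9=n, x−9=o, b−9=s, a−9=r, n−9=e, y−9=p → nosrep; then reverse → person.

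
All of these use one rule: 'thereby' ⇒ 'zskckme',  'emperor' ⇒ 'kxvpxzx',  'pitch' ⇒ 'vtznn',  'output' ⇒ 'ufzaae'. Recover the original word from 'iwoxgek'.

climate

A repeating key of period 2 is used — shifts +6, +11 over and over.
Decoding iwoxgek: i−6=c, w−11=l, o−6=i, x−11=m, g−6=a, e−11=t, k−6=e.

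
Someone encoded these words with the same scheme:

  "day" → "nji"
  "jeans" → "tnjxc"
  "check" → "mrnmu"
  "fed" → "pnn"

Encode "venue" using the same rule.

The rule splits by letter class: vowels +9, consonants +10.
Applying it to venue: v(cons)+10=f, e(vowel)+9=n, n(cons)+10=x, u(vowel)+9=d, e(vowel)+9=n.

fnxdn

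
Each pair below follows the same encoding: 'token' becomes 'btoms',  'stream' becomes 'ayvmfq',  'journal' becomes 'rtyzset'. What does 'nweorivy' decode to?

The shifts repeat in a cycle of length 3: positions 0,1,… shift by +8, +5, +4, then the pattern repeats.
Decoding nweorivy: n−8=f, w−5=r, e−4=a, o−8=g, r−5=m, i−4=e, v−8=n, y−5=t.

fragment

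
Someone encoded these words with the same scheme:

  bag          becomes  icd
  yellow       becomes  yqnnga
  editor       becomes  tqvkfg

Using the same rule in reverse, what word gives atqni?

The output letters match the input read backwards, each shifted +2: bag reversed is gab. Two steps: reverse the string, then apply a Caesar shift of +2.
Decoding atqni: shift back: a−2=y, t−2=r, q−2=o, n−2=l, i−2=g → yrolg; then reverse → glory.

glory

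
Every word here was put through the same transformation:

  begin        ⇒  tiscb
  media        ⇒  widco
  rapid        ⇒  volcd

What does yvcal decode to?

crisp

Each letter's alphabet position (a=0..z=25) is mapped through 5·x+14 mod 26 — an affine cipher.
Reversing it on yvcal: y(24)→21·(24−14)≡2=c; v(21)→21·(21−14)≡17=r; c(2)→21·(2−14)≡8=i; a(0)→21·(0−14)≡18=s; l(11)→21·(11−14)≡15=p (all mod 26).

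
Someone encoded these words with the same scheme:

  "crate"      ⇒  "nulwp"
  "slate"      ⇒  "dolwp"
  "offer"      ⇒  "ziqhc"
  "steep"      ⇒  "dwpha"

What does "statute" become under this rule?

Shifts by position in crate: pos 0: c→n (+11), pos 1: r→u (+3), pos 2: a→l (+11), pos 3: t→w (+3) — repeating every 2. It's a Vigenère-style cipher with numeric key [11,3]: position i shifts by key[i mod 2].
Applying it to statute: s+11=d, t+3=w, a+11=l, t+3=w, u+11=f, t+3=w, e+11=p.

dwlwfwp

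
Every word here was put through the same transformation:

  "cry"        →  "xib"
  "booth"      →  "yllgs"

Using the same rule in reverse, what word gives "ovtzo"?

Each letter is replaced by its mirror in the alphabet: a↔z, b↔y, c↔x, and so on (the Atbash cipher).
Reversing it on ovtzo: o↔l, v↔e, t↔g, z↔a, o↔l.

legal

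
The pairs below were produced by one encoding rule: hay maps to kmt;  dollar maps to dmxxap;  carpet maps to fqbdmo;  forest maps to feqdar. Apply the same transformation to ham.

The output letters match the input read backwards, each shifted +12: hay reversed is yah. The word is reversed, then every letter is shifted forward by 12.
Applying it to ham: reverse → mah; then shift: m+12=y, a+12=m, h+12=t.

ymt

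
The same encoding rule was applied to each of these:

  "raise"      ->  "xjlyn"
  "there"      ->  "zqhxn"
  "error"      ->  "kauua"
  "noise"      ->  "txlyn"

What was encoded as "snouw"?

melon

The shifts repeat in a cycle of length 3: positions 0,1,… shift by +6, +9, +3, then the pattern repeats.
Reversing it on snouw: s−6=m, n−9=e, o−3=l, u−6=o, w−9=n.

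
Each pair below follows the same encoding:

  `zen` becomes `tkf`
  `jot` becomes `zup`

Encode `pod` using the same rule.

juv

The output letters match the input read backwards, each shifted +6: zen reversed is nez. Two steps: reverse the string, then apply a Caesar shift of +6.
For pod: reverse → dop; then shift: d+6=j, o+6=u, p+6=v.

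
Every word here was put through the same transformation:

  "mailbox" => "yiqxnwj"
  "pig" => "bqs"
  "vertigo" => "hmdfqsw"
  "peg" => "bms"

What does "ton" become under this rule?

fwz

The rule splits by letter class: vowels +8, consonants +12.
Applying it to ton: t(cons)+12=f, o(vowel)+8=w, n(cons)+12=z.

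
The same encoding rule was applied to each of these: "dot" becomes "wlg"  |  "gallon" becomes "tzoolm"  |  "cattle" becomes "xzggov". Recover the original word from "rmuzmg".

Each pair mirrors across the alphabet (d↔w, o↔l, t↔g): positions sum to 25. This is the alphabet-reversal cipher (Atbash): a becomes z, b becomes y, etc.
Reversing it on rmuzmg: r↔i, m↔n, u↔f, z↔a, m↔n, g↔t.

infant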